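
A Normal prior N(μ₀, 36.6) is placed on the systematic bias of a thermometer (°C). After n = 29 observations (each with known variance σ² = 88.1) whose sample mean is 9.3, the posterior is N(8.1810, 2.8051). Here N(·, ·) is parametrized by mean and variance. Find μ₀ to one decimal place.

With known observation variance, the Normal–Normal posterior has precision τ_n = τ₀ + n/σ² and mean μ_n = (τ₀μ₀ + (n/σ²)x̄)/τ_n.
Here τ₀ = 1/36.6 = 0.027322 and τ_data = 29/88.1 = 0.329171, so τ_n = 0.356493.
Rearranging for μ₀: μ₀ = (μ_n·τ_n − τ_data·x̄)/τ₀ = (8.1810·0.356493 − 0.329171·9.3) / 0.027322 = -0.144821/0.027322 ≈ -5.3.

μ₀ = -5.3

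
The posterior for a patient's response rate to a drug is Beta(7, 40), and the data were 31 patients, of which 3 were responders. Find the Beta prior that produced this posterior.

A Beta(a, b) prior with s successes and f failures in binomial data gives a Beta(a+s, b+f) posterior.
So a = 7 − 3 = 4 and b = 40 − 28 = 12.

Beta(4, 12)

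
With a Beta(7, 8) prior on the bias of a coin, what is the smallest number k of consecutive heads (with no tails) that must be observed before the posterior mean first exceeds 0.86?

k = 43

After k heads and 0 tails the posterior is Beta(7+k, 8), with mean (7+k)/(7+8+k).
Set (7+k)/(15+k) > 0.86 and solve: k > (0.86·15 − 7)/(1 − 0.86) = 42.143.
The smallest integer exceeding 42.143 is 43.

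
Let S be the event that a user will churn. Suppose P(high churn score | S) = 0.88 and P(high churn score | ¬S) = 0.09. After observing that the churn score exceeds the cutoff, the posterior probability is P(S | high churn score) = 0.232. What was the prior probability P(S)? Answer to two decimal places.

P(S) = 0.03

Bayes' rule in odds form gives O(S|E) = O(S)·[P(E|S)/P(E|¬S)], hence O(S) = O(S|E)/LR.
Posterior odds = 0.232/(1−0.232) = 0.3021. LR = 0.88/0.09 = 9.7778.
Prior odds = 0.3021/9.7778 = 0.0309, so P(S) = 0.0309/(1+0.0309) ≈ 0.03.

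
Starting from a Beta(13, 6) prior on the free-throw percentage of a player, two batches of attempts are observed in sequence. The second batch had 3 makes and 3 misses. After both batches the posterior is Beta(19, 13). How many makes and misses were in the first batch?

Because Beta–binomial updating is additive in the counts, the combined data contributed (α_post−α_prior, β_post−β_prior) successes and failures.
Total across both batches: 19−13=6 makes, 13−6=7 misses.
Subtract the second batch: 6−3=3 makes and 7−3=4 misses.

3 makes and 4 misses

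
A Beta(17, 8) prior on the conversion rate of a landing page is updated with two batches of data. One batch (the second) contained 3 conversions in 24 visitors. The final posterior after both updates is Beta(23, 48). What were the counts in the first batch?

Sequential conjugate updates are equivalent to a single update on the pooled data, so total successes = posterior α − prior α and total failures = posterior β − prior β.
Total across both batches: 23−17=6 conversions, 48−8=40 bounces.
Subtract the second batch: 6−3=3 conversions and 40−21=19 bounces.

3 conversions and 19 bounces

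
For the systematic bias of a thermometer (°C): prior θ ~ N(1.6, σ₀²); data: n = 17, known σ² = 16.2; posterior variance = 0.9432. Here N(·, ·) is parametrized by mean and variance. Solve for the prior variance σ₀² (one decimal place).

σ₀² = 92.3

Posterior precision equals prior precision plus data precision: 1/σ_n² = 1/σ₀² + n/σ².
So 1/σ₀² = 1/0.9432 − 17/16.2 = 1.060221 − 1.049383 = 0.010838.
Hence σ₀² = 1/0.010838 ≈ 92.3.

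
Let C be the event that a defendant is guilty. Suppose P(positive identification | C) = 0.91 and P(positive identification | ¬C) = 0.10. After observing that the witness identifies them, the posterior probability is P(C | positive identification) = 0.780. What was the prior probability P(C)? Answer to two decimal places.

Bayes' rule in odds form gives O(C|E) = O(C)·[P(E|C)/P(E|¬C)], hence O(C) = O(C|E)/LR.
Posterior odds = 0.780/(1−0.780) = 3.5455. LR = 0.91/0.10 = 9.1000.
Prior odds = 3.5455/9.1000 = 0.3896, so P(C) = 0.3896/(1+0.3896) ≈ 0.28.

P(C) = 0.28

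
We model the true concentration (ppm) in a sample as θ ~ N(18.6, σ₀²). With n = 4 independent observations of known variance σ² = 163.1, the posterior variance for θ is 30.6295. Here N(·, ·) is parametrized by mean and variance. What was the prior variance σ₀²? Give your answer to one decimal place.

For the Normal–Normal model with known σ², precisions add: τ_n = τ₀ + n/σ².
So 1/σ₀² = 1/30.6295 − 4/163.1 = 0.032648 − 0.024525 = 0.008123.
Hence σ₀² = 1/0.008123 ≈ 123.1.

σ₀² = 123.1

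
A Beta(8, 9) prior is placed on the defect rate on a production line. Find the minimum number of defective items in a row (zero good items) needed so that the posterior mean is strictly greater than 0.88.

k = 59

After k defective items and 0 good items the posterior is Beta(8+k, 9), with mean (8+k)/(8+9+k).
Set (8+k)/(17+k) > 0.88 and solve: k > (0.88·17 − 8)/(1 − 0.88) = 58.000.
The smallest integer exceeding 58.000 is 59, and checking k=59: (67)/(76) = 0.8816 > 0.88.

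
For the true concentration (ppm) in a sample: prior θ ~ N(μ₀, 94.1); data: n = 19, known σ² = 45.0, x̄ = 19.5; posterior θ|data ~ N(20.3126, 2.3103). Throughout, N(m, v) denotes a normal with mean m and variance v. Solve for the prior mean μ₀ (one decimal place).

With known observation variance, the Normal–Normal posterior has precision τ_n = τ₀ + n/σ² and mean μ_n = (τ₀μ₀ + (n/σ²)x̄)/τ_n.
Here τ₀ = 1/94.1 = 0.010627 and τ_data = 19/45.0 = 0.422222, so τ_n = 0.432849.
Rearranging for μ₀: μ₀ = (μ_n·τ_n − τ_data·x̄)/τ₀ = (20.3126·0.432849 − 0.422222·19.5) / 0.010627 = 0.558960/0.010627 ≈ 52.6.

μ₀ = 52.6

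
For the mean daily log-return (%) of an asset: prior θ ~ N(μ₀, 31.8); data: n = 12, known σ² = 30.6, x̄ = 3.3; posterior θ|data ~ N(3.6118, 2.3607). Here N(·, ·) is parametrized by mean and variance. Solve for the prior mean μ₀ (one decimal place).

With known observation variance, the Normal–Normal posterior has precision τ_n = τ₀ + n/σ² and mean μ_n = (τ₀μ₀ + (n/σ²)x̄)/τ_n.
Here τ₀ = 1/31.8 = 0.031447 and τ_data = 12/30.6 = 0.392157, so τ_n = 0.423604.
Rearranging for μ₀: μ₀ = (μ_n·τ_n − τ_data·x̄)/τ₀ = (3.6118·0.423604 − 0.392157·3.3) / 0.031447 = 0.235855/0.031447 ≈ 7.5.

μ₀ = 7.5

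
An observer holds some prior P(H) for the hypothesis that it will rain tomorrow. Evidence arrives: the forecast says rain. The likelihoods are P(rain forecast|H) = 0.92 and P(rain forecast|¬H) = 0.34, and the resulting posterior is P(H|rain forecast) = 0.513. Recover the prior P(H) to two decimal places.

Bayes' rule in odds form gives O(H|E) = O(H)·[P(E|H)/P(E|¬H)], hence O(H) = O(H|E)/LR.
Posterior odds = 0.513/(1−0.513) = 1.0534. LR = 0.92/0.34 = 2.7059.
Prior odds = 1.0534/2.7059 = 0.3893, so P(H) = 0.3893/(1+0.3893) ≈ 0.28.

P(H) = 0.28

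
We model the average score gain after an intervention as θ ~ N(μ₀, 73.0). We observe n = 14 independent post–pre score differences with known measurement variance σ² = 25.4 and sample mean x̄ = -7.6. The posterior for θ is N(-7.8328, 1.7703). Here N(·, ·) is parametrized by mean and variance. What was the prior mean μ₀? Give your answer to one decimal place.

The posterior mean is a precision-weighted average: μ_n = (τ₀μ₀ + τ_data·x̄)/(τ₀+τ_data), with τ₀=1/σ₀² and τ_data=n/σ².
Here τ₀ = 1/73.0 = 0.013699 and τ_data = 14/25.4 = 0.551181, so τ_n = 0.564880.
Rearranging for μ₀: μ₀ = (μ_n·τ_n − τ_data·x̄)/τ₀ = (-7.8328·0.564880 − 0.551181·-7.6) / 0.013699 = -0.235616/0.013699 ≈ -17.2.

μ₀ = -17.2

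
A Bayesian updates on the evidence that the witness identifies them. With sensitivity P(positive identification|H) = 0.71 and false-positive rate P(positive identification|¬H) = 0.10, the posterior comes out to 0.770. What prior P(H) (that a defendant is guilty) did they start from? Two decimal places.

P(H) = 0.32

In odds form, posterior odds = prior odds × likelihood ratio, so prior odds = posterior odds ÷ LR.
Posterior odds = 0.770/(1−0.770) = 3.3478. LR = 0.71/0.10 = 7.1000.
Prior odds = 3.3478/7.1000 = 0.4715, so P(H) = 0.4715/(1+0.4715) ≈ 0.32.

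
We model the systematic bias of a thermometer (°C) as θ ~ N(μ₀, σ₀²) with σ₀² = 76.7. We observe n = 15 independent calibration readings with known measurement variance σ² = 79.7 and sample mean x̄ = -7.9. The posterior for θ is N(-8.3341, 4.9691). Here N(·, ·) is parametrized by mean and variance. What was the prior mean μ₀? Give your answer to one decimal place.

μ₀ = -14.6

With known observation variance, the Normal–Normal posterior has precision τ_n = τ₀ + n/σ² and mean μ_n = (τ₀μ₀ + (n/σ²)x̄)/τ_n.
Here τ₀ = 1/76.7 = 0.013038 and τ_data = 15/79.7 = 0.188206, so τ_n = 0.201244.
Rearranging for μ₀: μ₀ = (μ_n·τ_n − τ_data·x̄)/τ₀ = (-8.3341·0.201244 − 0.188206·-7.9) / 0.013038 = -0.190360/0.013038 ≈ -14.6.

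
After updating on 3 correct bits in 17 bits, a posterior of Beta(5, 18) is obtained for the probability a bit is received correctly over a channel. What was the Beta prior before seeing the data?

A Beta(a, b) prior with s successes and f failures in binomial data gives a Beta(a+s, b+f) posterior.
Subtract the data counts: 5−3=2, 18−14=4.

Beta(2, 4)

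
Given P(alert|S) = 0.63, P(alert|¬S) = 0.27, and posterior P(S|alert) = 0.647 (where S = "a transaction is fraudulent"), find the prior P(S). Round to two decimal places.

P(S) = 0.44

In odds form, posterior odds = prior odds × likelihood ratio, so prior odds = posterior odds ÷ LR.
Posterior odds = 0.647/(1−0.647) = 1.8329. LR = 0.63/0.27 = 2.3333.
Prior odds = 1.8329/2.3333 = 0.7855, so P(S) = 0.7855/(1+0.7855) ≈ 0.44.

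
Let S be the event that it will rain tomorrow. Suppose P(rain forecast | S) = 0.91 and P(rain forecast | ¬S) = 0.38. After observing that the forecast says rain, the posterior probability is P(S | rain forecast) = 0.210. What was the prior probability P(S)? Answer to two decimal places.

P(S) = 0.10

In odds form, posterior odds = prior odds × likelihood ratio, so prior odds = posterior odds ÷ LR.
Posterior odds = 0.210/(1−0.210) = 0.2658. LR = 0.91/0.38 = 2.3947.
Prior odds = 0.2658/2.3947 = 0.1110, so P(S) = 0.1110/(1+0.1110) ≈ 0.10.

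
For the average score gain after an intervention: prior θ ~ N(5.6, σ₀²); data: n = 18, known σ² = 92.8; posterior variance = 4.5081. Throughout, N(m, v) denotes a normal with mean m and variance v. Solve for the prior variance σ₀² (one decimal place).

For the Normal–Normal model with known σ², precisions add: τ_n = τ₀ + n/σ².
So 1/σ₀² = 1/4.5081 − 18/92.8 = 0.221823 − 0.193966 = 0.027857.
Hence σ₀² = 1/0.027857 ≈ 35.9.

σ₀² = 35.9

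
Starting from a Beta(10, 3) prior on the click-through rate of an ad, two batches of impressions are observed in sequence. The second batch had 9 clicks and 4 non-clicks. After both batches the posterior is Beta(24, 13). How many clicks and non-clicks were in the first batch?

5 clicks and 6 non-clicks

Because Beta–binomial updating is additive in the counts, the combined data contributed (α_post−α_prior, β_post−β_prior) successes and failures.
Total across both batches: 24−10=14 clicks, 13−3=10 non-clicks.
Subtract the second batch: 14−9=5 clicks and 10−4=6 non-clicks.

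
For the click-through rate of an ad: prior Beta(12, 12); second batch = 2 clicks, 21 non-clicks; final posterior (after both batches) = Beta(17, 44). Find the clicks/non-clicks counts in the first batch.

3 clicks and 11 non-clicks

Sequential conjugate updates are equivalent to a single update on the pooled data, so total successes = posterior α − prior α and total failures = posterior β − prior β.
Total across both batches: 17−12=5 clicks, 44−12=32 non-clicks.
Subtract the second batch: 5−2=3 clicks and 32−21=11 non-clicks.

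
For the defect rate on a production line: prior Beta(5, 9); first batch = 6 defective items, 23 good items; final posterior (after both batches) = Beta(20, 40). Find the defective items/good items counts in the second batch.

Sequential conjugate updates are equivalent to a single update on the pooled data, so total successes = posterior α − prior α and total failures = posterior β − prior β.
Total across both batches: 20−5=15 defective items, 40−9=31 good items.
Subtract the first batch: 15−6=9 defective items and 31−23=8 good items.

9 defective items and 8 good items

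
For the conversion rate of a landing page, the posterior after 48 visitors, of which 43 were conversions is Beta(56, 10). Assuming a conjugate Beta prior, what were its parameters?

Beta(13, 5)

Under Beta–binomial conjugacy the posterior parameters are (α+s, β+f).
Subtract the data counts: 56−43=13, 10−5=5.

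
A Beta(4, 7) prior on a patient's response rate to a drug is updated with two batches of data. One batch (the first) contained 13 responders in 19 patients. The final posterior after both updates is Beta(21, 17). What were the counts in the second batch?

4 responders and 4 non-responders

Because Beta–binomial updating is additive in the counts, the combined data contributed (α_post−α_prior, β_post−β_prior) successes and failures.
Total across both batches: 21−4=17 responders, 17−7=10 non-responders.
Subtract the first batch: 17−13=4 responders and 10−6=4 non-responders.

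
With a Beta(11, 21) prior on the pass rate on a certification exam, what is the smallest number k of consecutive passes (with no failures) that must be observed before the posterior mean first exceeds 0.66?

After k passes and 0 failures the posterior is Beta(11+k, 21), with mean (11+k)/(11+21+k).
Set (11+k)/(32+k) > 0.66 and solve: k > (0.66·32 − 11)/(1 − 0.66) = 29.765.
The smallest integer exceeding 29.765 is 30, and checking k=30: (41)/(62) = 0.6613 > 0.66.

k = 30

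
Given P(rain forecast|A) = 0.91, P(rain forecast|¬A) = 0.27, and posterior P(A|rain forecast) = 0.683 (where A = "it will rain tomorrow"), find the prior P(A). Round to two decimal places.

Bayes' rule in odds form gives O(A|E) = O(A)·[P(E|A)/P(E|¬A)], hence O(A) = O(A|E)/LR.
Posterior odds = 0.683/(1−0.683) = 2.1546. LR = 0.91/0.27 = 3.3704.
Prior odds = 2.1546/3.3704 = 0.6393, so P(A) = 0.6393/(1+0.6393) ≈ 0.39.

P(A) = 0.39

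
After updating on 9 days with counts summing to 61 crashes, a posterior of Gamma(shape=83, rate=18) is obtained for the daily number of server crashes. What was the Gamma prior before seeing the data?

Gamma(shape=22, rate=9)

A Gamma(α, β) prior (rate parametrization) on a Poisson rate with n observations summing to S gives posterior Gamma(α+S, β+n).
So α = 83 − 61 = 22 and β = 18 − 9 = 9.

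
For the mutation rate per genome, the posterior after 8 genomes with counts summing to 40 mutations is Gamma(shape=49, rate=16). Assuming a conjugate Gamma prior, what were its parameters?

Gamma(shape=9, rate=8)

Gamma–Poisson conjugacy: posterior shape = α + Σxᵢ, posterior rate = β + n.
So α = 49 − 40 = 9 and β = 16 − 8 = 8.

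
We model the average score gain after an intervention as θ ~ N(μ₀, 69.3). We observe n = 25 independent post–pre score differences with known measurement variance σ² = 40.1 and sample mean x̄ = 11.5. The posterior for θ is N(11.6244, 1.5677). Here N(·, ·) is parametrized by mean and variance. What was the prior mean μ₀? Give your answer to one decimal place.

With known observation variance, the Normal–Normal posterior has precision τ_n = τ₀ + n/σ² and mean μ_n = (τ₀μ₀ + (n/σ²)x̄)/τ_n.
Here τ₀ = 1/69.3 = 0.014430 and τ_data = 25/40.1 = 0.623441, so τ_n = 0.637871.
Rearranging for μ₀: μ₀ = (μ_n·τ_n − τ_data·x̄)/τ₀ = (11.6244·0.637871 − 0.623441·11.5) / 0.014430 = 0.245296/0.014430 ≈ 17.0.

μ₀ = 17.0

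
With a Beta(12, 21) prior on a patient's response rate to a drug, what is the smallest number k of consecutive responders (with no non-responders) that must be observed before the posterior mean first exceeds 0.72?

k = 43

After k responders and 0 non-responders the posterior is Beta(12+k, 21), with mean (12+k)/(12+21+k).
Set (12+k)/(33+k) > 0.72 and solve: k > (0.72·33 − 12)/(1 − 0.72) = 42.000.
The smallest integer exceeding 42.000 is 43.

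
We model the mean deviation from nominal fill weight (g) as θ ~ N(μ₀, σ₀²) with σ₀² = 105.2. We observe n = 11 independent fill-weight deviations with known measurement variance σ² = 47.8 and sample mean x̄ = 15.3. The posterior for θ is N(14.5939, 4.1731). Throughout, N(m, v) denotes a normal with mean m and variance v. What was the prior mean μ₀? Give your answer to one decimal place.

With known observation variance, the Normal–Normal posterior has precision τ_n = τ₀ + n/σ² and mean μ_n = (τ₀μ₀ + (n/σ²)x̄)/τ_n.
Here τ₀ = 1/105.2 = 0.009506 and τ_data = 11/47.8 = 0.230126, so τ_n = 0.239632.
Rearranging for μ₀: μ₀ = (μ_n·τ_n − τ_data·x̄)/τ₀ = (14.5939·0.239632 − 0.230126·15.3) / 0.009506 = -0.023762/0.009506 ≈ -2.5.

μ₀ = -2.5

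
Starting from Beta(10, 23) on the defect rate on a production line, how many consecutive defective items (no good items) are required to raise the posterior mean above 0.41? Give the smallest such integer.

After k defective items and 0 good items the posterior is Beta(10+k, 23), with mean (10+k)/(10+23+k).
Set (10+k)/(33+k) > 0.41 and solve: k > (0.41·33 − 10)/(1 − 0.41) = 5.983.
The smallest integer exceeding 5.983 is 6, and checking k=6: (16)/(39) = 0.4103 > 0.41.

k = 6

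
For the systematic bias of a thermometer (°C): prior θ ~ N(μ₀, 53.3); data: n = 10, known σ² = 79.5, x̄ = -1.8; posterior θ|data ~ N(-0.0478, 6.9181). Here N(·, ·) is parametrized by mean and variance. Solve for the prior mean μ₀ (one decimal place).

With known observation variance, the Normal–Normal posterior has precision τ_n = τ₀ + n/σ² and mean μ_n = (τ₀μ₀ + (n/σ²)x̄)/τ_n.
Here τ₀ = 1/53.3 = 0.018762 and τ_data = 10/79.5 = 0.125786, so τ_n = 0.144548.
Rearranging for μ₀: μ₀ = (μ_n·τ_n − τ_data·x̄)/τ₀ = (-0.0478·0.144548 − 0.125786·-1.8) / 0.018762 = 0.219505/0.018762 ≈ 11.7.

μ₀ = 11.7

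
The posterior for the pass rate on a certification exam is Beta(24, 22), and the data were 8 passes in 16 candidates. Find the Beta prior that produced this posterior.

Beta is conjugate to the binomial likelihood: posterior = Beta(a+s, b+f).
Subtract the data counts: 24−8=16, 22−8=14.

Beta(16, 14)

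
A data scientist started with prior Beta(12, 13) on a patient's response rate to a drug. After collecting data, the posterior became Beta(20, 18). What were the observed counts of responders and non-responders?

Under Beta–binomial conjugacy the posterior parameters are (α+s, β+f).
Match parameters: s=20−12=8, f=18−13=5.

8 responders and 5 non-responders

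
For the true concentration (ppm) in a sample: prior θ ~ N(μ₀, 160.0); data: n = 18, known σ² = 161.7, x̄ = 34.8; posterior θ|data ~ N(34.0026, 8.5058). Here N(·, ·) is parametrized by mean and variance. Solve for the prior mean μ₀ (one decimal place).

The posterior mean is a precision-weighted average: μ_n = (τ₀μ₀ + τ_data·x̄)/(τ₀+τ_data), with τ₀=1/σ₀² and τ_data=n/σ².
Here τ₀ = 1/160.0 = 0.006250 and τ_data = 18/161.7 = 0.111317, so τ_n = 0.117567.
Rearranging for μ₀: μ₀ = (μ_n·τ_n − τ_data·x̄)/τ₀ = (34.0026·0.117567 − 0.111317·34.8) / 0.006250 = 0.123752/0.006250 ≈ 19.8.

μ₀ = 19.8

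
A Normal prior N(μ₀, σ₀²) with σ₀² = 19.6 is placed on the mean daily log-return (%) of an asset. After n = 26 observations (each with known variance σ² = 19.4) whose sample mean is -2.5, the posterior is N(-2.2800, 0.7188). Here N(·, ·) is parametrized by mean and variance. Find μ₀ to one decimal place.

μ₀ = 3.5

The posterior mean is a precision-weighted average: μ_n = (τ₀μ₀ + τ_data·x̄)/(τ₀+τ_data), with τ₀=1/σ₀² and τ_data=n/σ².
Here τ₀ = 1/19.6 = 0.051020 and τ_data = 26/19.4 = 1.340206, so τ_n = 1.391226.
Rearranging for μ₀: μ₀ = (μ_n·τ_n − τ_data·x̄)/τ₀ = (-2.2800·1.391226 − 1.340206·-2.5) / 0.051020 = 0.178520/0.051020 ≈ 3.5.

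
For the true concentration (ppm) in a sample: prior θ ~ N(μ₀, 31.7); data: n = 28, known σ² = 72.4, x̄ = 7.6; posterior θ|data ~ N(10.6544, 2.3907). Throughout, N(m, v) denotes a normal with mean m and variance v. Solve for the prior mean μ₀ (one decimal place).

μ₀ = 48.1

The posterior mean is a precision-weighted average: μ_n = (τ₀μ₀ + τ_data·x̄)/(τ₀+τ_data), with τ₀=1/σ₀² and τ_data=n/σ².
Here τ₀ = 1/31.7 = 0.031546 and τ_data = 28/72.4 = 0.386740, so τ_n = 0.418286.
Rearranging for μ₀: μ₀ = (μ_n·τ_n − τ_data·x̄)/τ₀ = (10.6544·0.418286 − 0.386740·7.6) / 0.031546 = 1.517362/0.031546 ≈ 48.1.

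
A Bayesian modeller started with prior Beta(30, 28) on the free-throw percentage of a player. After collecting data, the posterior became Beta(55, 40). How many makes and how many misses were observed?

25 makes and 12 misses

A Beta(a, b) prior with s successes and f failures in binomial data gives a Beta(a+s, b+f) posterior.
So s = 55 − 30 = 25 and f = 40 − 28 = 12.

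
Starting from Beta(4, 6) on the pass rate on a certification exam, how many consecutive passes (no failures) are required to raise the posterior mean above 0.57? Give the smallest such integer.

k = 4

After k passes and 0 failures the posterior is Beta(4+k, 6), with mean (4+k)/(4+6+k).
Set (4+k)/(10+k) > 0.57 and solve: k > (0.57·10 − 4)/(1 − 0.57) = 3.953.
The smallest integer exceeding 3.953 is 4, and checking k=4: (8)/(14) = 0.5714 > 0.57.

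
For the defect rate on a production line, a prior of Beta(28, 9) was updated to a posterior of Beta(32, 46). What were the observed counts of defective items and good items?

4 defective items and 37 good items

Under Beta–binomial conjugacy the posterior parameters are (α+s, β+f).
Match parameters: s=32−28=4, f=46−9=37.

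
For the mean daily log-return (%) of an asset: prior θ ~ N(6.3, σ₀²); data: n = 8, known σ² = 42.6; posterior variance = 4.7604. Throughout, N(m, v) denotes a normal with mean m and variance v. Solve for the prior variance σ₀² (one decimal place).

σ₀² = 44.9

Posterior precision equals prior precision plus data precision: 1/σ_n² = 1/σ₀² + n/σ².
So 1/σ₀² = 1/4.7604 − 8/42.6 = 0.210066 − 0.187793 = 0.022273.
Hence σ₀² = 1/0.022273 ≈ 44.9.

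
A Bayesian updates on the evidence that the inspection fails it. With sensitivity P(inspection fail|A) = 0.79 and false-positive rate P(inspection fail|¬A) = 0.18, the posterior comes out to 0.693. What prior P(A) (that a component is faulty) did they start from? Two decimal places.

P(A) = 0.34

Bayes' rule in odds form gives O(A|E) = O(A)·[P(E|A)/P(E|¬A)], hence O(A) = O(A|E)/LR.
Posterior odds = 0.693/(1−0.693) = 2.2573. LR = 0.79/0.18 = 4.3889.
Prior odds = 2.2573/4.3889 = 0.5143, so P(A) = 0.5143/(1+0.5143) ≈ 0.34.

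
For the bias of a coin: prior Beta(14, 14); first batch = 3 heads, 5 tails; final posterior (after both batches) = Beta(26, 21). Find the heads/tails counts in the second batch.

Sequential conjugate updates are equivalent to a single update on the pooled data, so total successes = posterior α − prior α and total failures = posterior β − prior β.
Total across both batches: 26−14=12 heads, 21−14=7 tails.
Subtract the first batch: 12−3=9 heads and 7−5=2 tails.

9 heads and 2 tails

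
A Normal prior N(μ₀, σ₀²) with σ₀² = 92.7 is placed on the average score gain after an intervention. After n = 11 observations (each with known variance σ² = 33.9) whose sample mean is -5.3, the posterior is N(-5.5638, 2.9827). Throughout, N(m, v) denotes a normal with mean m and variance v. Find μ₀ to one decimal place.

The posterior mean is a precision-weighted average: μ_n = (τ₀μ₀ + τ_data·x̄)/(τ₀+τ_data), with τ₀=1/σ₀² and τ_data=n/σ².
Here τ₀ = 1/92.7 = 0.010787 and τ_data = 11/33.9 = 0.324484, so τ_n = 0.335271.
Rearranging for μ₀: μ₀ = (μ_n·τ_n − τ_data·x̄)/τ₀ = (-5.5638·0.335271 − 0.324484·-5.3) / 0.010787 = -0.145616/0.010787 ≈ -13.5.

μ₀ = -13.5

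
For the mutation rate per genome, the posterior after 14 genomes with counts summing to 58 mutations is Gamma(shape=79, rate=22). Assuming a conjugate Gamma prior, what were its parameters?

Gamma(shape=21, rate=8)

Gamma–Poisson conjugacy: posterior shape = α + Σxᵢ, posterior rate = β + n.
So α = 79 − 58 = 21 and β = 22 − 14 = 8.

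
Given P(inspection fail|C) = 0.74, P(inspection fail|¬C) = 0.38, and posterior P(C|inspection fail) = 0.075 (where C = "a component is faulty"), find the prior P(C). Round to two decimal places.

P(C) = 0.04

In odds form, posterior odds = prior odds × likelihood ratio, so prior odds = posterior odds ÷ LR.
Posterior odds = 0.075/(1−0.075) = 0.0811. LR = 0.74/0.38 = 1.9474.
Prior odds = 0.0811/1.9474 = 0.0416, so P(C) = 0.0416/(1+0.0416) ≈ 0.04.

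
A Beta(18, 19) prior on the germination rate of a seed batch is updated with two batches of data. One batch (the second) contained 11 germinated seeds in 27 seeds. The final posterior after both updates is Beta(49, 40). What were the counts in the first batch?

Sequential conjugate updates are equivalent to a single update on the pooled data, so total successes = posterior α − prior α and total failures = posterior β − prior β.
Total across both batches: 49−18=31 germinated seeds, 40−19=21 non-germinating seeds.
Subtract the second batch: 31−11=20 germinated seeds and 21−16=5 non-germinating seeds.

20 germinated seeds and 5 non-germinating seeds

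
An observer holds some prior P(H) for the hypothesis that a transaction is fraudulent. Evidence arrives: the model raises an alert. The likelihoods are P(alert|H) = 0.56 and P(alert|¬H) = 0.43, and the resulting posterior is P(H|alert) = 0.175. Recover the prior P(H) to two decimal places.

P(H) = 0.14

In odds form, posterior odds = prior odds × likelihood ratio, so prior odds = posterior odds ÷ LR.
Posterior odds = 0.175/(1−0.175) = 0.2121. LR = 0.56/0.43 = 1.3023.
Prior odds = 0.2121/1.3023 = 0.1629, so P(H) = 0.1629/(1+0.1629) ≈ 0.14.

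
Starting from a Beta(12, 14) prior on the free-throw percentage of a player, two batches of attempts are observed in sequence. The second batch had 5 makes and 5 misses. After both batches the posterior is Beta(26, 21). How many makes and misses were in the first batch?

9 makes and 2 misses

Because Beta–binomial updating is additive in the counts, the combined data contributed (α_post−α_prior, β_post−β_prior) successes and failures.
Total across both batches: 26−12=14 makes, 21−14=7 misses.
Subtract the second batch: 14−5=9 makes and 7−5=2 misses.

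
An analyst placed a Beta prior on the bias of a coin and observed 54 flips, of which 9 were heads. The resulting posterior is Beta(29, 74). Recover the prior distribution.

Beta(20, 29)

A Beta(a, b) prior with s successes and f failures in binomial data gives a Beta(a+s, b+f) posterior.
So a = 29 − 9 = 20 and b = 74 − 45 = 29.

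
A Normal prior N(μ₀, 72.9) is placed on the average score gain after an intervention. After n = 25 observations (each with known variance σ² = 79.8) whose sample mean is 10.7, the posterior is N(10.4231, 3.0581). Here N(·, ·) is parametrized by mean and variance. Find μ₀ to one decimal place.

With known observation variance, the Normal–Normal posterior has precision τ_n = τ₀ + n/σ² and mean μ_n = (τ₀μ₀ + (n/σ²)x̄)/τ_n.
Here τ₀ = 1/72.9 = 0.013717 and τ_data = 25/79.8 = 0.313283, so τ_n = 0.327000.
Rearranging for μ₀: μ₀ = (μ_n·τ_n − τ_data·x̄)/τ₀ = (10.4231·0.327000 − 0.313283·10.7) / 0.013717 = 0.056226/0.013717 ≈ 4.1.

μ₀ = 4.1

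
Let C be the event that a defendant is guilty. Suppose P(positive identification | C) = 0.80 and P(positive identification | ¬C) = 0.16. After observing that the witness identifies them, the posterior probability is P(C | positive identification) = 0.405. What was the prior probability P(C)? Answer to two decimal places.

Bayes' rule in odds form gives O(C|E) = O(C)·[P(E|C)/P(E|¬C)], hence O(C) = O(C|E)/LR.
Posterior odds = 0.405/(1−0.405) = 0.6807. LR = 0.80/0.16 = 5.0000.
Prior odds = 0.6807/5.0000 = 0.1361, so P(C) = 0.1361/(1+0.1361) ≈ 0.12.

P(C) = 0.12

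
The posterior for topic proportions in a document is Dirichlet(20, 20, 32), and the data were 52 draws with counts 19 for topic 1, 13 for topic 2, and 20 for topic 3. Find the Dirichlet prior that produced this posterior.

For a Dirichlet(α) prior with multinomial counts c, the posterior is Dirichlet(α + c) componentwise.
Subtract each count from the matching posterior parameter: 20−19=1, 20−13=7, 32−20=12.

Dirichlet(1, 7, 12)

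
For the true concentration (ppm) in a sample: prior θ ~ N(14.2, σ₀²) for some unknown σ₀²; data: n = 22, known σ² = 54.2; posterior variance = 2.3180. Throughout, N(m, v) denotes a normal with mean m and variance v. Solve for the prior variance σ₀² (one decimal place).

For the Normal–Normal model with known σ², precisions add: τ_n = τ₀ + n/σ².
So 1/σ₀² = 1/2.3180 − 22/54.2 = 0.431406 − 0.405904 = 0.025502.
Hence σ₀² = 1/0.025502 ≈ 39.2.

σ₀² = 39.2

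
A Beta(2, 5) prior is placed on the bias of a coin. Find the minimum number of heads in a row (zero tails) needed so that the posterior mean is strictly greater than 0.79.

k = 17

After k heads and 0 tails the posterior is Beta(2+k, 5), with mean (2+k)/(2+5+k).
Set (2+k)/(7+k) > 0.79 and solve: k > (0.79·7 − 2)/(1 − 0.79) = 16.810.
The smallest integer exceeding 16.810 is 17.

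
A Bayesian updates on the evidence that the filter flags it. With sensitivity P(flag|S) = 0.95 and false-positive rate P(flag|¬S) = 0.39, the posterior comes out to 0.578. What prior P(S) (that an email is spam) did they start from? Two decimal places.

P(S) = 0.36

Bayes' rule in odds form gives O(S|E) = O(S)·[P(E|S)/P(E|¬S)], hence O(S) = O(S|E)/LR.
Posterior odds = 0.578/(1−0.578) = 1.3697. LR = 0.95/0.39 = 2.4359.
Prior odds = 1.3697/2.4359 = 0.5623, so P(S) = 0.5623/(1+0.5623) ≈ 0.36.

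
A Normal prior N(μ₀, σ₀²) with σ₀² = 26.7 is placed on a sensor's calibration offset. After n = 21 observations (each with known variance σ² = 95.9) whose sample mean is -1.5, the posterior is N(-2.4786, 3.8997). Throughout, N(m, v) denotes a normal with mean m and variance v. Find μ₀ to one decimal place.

With known observation variance, the Normal–Normal posterior has precision τ_n = τ₀ + n/σ² and mean μ_n = (τ₀μ₀ + (n/σ²)x̄)/τ_n.
Here τ₀ = 1/26.7 = 0.037453 and τ_data = 21/95.9 = 0.218978, so τ_n = 0.256431.
Rearranging for μ₀: μ₀ = (μ_n·τ_n − τ_data·x̄)/τ₀ = (-2.4786·0.256431 − 0.218978·-1.5) / 0.037453 = -0.307123/0.037453 ≈ -8.2.

μ₀ = -8.2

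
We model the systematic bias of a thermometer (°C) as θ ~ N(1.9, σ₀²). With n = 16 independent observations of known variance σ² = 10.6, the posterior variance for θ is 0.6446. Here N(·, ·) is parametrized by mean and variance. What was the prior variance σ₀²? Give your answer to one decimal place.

σ₀² = 23.9

For the Normal–Normal model with known σ², precisions add: τ_n = τ₀ + n/σ².
So 1/σ₀² = 1/0.6446 − 16/10.6 = 1.551350 − 1.509434 = 0.041916.
Hence σ₀² = 1/0.041916 ≈ 23.9.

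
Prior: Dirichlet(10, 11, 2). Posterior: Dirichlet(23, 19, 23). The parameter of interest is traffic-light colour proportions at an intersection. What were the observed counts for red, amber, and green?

For a Dirichlet(α) prior with multinomial counts c, the posterior is Dirichlet(α + c) componentwise.
Counts are posterior − prior componentwise: 23−10=13, 19−11=8, 23−2=21.

counts (13, 8, 21)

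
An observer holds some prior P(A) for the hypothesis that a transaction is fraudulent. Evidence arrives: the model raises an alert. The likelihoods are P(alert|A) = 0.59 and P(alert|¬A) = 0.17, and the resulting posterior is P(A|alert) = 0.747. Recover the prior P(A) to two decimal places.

P(A) = 0.46

In odds form, posterior odds = prior odds × likelihood ratio, so prior odds = posterior odds ÷ LR.
Posterior odds = 0.747/(1−0.747) = 2.9526. LR = 0.59/0.17 = 3.4706.
Prior odds = 2.9526/3.4706 = 0.8507, so P(A) = 0.8507/(1+0.8507) ≈ 0.46.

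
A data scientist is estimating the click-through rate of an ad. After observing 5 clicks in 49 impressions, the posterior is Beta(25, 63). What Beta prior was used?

Beta is conjugate to the binomial likelihood: posterior = Beta(α+s, β+f).
So α = 25 − 5 = 20 and β = 63 − 44 = 19.

Beta(20, 19)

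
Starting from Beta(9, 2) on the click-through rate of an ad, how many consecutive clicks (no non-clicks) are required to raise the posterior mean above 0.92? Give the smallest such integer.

After k clicks and 0 non-clicks the posterior is Beta(9+k, 2), with mean (9+k)/(9+2+k).
Set (9+k)/(11+k) > 0.92 and solve: k > (0.92·11 − 9)/(1 − 0.92) = 14.000.
The smallest integer exceeding 14.000 is 15, and checking k=15: (24)/(26) = 0.9231 > 0.92.

k = 15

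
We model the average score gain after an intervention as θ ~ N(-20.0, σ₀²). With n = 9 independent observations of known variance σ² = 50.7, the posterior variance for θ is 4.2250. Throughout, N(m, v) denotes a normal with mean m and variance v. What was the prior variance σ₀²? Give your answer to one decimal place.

For the Normal–Normal model with known σ², precisions add: τ_n = τ₀ + n/σ².
So 1/σ₀² = 1/4.2250 − 9/50.7 = 0.236686 − 0.177515 = 0.059171.
Hence σ₀² = 1/0.059171 ≈ 16.9.

σ₀² = 16.9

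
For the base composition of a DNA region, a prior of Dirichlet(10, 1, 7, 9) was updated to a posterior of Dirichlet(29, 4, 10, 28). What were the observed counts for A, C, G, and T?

counts (19, 3, 3, 19)

For a Dirichlet(α) prior with multinomial counts c, the posterior is Dirichlet(α + c) componentwise.
Counts are posterior − prior componentwise: 29−10=19, 4−1=3, 10−7=3, 28−9=19.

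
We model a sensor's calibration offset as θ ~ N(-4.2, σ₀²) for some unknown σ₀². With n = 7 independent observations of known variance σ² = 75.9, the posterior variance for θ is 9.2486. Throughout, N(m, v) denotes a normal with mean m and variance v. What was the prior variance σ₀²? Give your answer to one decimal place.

σ₀² = 62.9

For the Normal–Normal model with known σ², precisions add: τ_n = τ₀ + n/σ².
So 1/σ₀² = 1/9.2486 − 7/75.9 = 0.108124 − 0.092227 = 0.015897.
Hence σ₀² = 1/0.015897 ≈ 62.9.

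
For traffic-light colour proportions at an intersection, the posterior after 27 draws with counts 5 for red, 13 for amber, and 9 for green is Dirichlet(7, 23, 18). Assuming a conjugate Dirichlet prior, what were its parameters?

Dirichlet(2, 10, 9)

For a Dirichlet(α) prior with multinomial counts c, the posterior is Dirichlet(α + c) componentwise.
Subtract each count from the matching posterior parameter: 7−5=2, 23−13=10, 18−9=9.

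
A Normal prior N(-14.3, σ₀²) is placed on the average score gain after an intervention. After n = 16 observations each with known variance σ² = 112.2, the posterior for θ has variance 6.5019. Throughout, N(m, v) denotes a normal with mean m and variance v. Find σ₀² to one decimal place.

Posterior precision equals prior precision plus data precision: 1/σ_n² = 1/σ₀² + n/σ².
So 1/σ₀² = 1/6.5019 − 16/112.2 = 0.153801 − 0.142602 = 0.011199.
Hence σ₀² = 1/0.011199 ≈ 89.3.

σ₀² = 89.3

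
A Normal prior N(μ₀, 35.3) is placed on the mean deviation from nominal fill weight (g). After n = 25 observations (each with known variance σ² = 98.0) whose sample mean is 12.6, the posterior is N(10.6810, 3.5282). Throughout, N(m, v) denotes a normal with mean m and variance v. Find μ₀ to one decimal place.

μ₀ = -6.6

The posterior mean is a precision-weighted average: μ_n = (τ₀μ₀ + τ_data·x̄)/(τ₀+τ_data), with τ₀=1/σ₀² and τ_data=n/σ².
Here τ₀ = 1/35.3 = 0.028329 and τ_data = 25/98.0 = 0.255102, so τ_n = 0.283431.
Rearranging for μ₀: μ₀ = (μ_n·τ_n − τ_data·x̄)/τ₀ = (10.6810·0.283431 − 0.255102·12.6) / 0.028329 = -0.186959/0.028329 ≈ -6.6.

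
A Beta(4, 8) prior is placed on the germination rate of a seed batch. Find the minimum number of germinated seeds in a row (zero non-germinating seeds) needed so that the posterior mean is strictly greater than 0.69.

After k germinated seeds and 0 non-germinating seeds the posterior is Beta(4+k, 8), with mean (4+k)/(4+8+k).
Set (4+k)/(12+k) > 0.69 and solve: k > (0.69·12 − 4)/(1 − 0.69) = 13.806.
The smallest integer exceeding 13.806 is 14.

k = 14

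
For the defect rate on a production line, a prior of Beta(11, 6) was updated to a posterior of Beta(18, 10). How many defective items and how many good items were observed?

A Beta(a, b) prior with s successes and f failures in binomial data gives a Beta(a+s, b+f) posterior.
So s = 18 − 11 = 7 and f = 10 − 6 = 4.

7 defective items and 4 good items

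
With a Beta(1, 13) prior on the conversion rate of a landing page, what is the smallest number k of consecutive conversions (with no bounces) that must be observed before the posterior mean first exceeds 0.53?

After k conversions and 0 bounces the posterior is Beta(1+k, 13), with mean (1+k)/(1+13+k).
Set (1+k)/(14+k) > 0.53 and solve: k > (0.53·14 − 1)/(1 − 0.53) = 13.660.
The smallest integer exceeding 13.660 is 14.

k = 14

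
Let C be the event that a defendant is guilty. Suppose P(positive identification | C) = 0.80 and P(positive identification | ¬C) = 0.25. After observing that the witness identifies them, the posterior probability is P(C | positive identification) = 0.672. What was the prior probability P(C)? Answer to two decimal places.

Bayes' rule in odds form gives O(C|E) = O(C)·[P(E|C)/P(E|¬C)], hence O(C) = O(C|E)/LR.
Posterior odds = 0.672/(1−0.672) = 2.0488. LR = 0.80/0.25 = 3.2000.
Prior odds = 2.0488/3.2000 = 0.6402, so P(C) = 0.6402/(1+0.6402) ≈ 0.39.

P(C) = 0.39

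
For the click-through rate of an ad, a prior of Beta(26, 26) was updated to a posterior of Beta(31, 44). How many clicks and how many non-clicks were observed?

5 clicks and 18 non-clicks

Under Beta–binomial conjugacy the posterior parameters are (α+s, β+f).
So s = 31 − 26 = 5 and f = 44 − 26 = 18.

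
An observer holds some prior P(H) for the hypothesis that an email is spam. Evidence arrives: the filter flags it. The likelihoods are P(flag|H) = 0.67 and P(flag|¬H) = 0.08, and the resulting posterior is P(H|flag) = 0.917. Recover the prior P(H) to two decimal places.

P(H) = 0.57

Bayes' rule in odds form gives O(H|E) = O(H)·[P(E|H)/P(E|¬H)], hence O(H) = O(H|E)/LR.
Posterior odds = 0.917/(1−0.917) = 11.0482. LR = 0.67/0.08 = 8.3750.
Prior odds = 11.0482/8.3750 = 1.3192, so P(H) = 1.3192/(1+1.3192) ≈ 0.57.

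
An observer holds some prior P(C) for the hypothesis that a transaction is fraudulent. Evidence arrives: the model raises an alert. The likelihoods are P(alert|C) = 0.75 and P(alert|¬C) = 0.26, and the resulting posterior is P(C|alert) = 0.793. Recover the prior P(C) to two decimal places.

Bayes' rule in odds form gives O(C|E) = O(C)·[P(E|C)/P(E|¬C)], hence O(C) = O(C|E)/LR.
Posterior odds = 0.793/(1−0.793) = 3.8309. LR = 0.75/0.26 = 2.8846.
Prior odds = 3.8309/2.8846 = 1.3281, so P(C) = 1.3281/(1+1.3281) ≈ 0.57.

P(C) = 0.57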